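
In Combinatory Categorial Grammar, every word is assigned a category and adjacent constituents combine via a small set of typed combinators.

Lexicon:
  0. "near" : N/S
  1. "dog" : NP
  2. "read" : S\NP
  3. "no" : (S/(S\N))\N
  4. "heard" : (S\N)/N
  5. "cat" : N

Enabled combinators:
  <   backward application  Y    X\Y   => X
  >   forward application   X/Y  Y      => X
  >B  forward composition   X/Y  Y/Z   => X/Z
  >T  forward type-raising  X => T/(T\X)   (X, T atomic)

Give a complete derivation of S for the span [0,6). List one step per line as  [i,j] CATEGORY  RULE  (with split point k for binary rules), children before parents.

[0,6] S   >
  [0,4] S/(S\N)   <
    [0,3] N   >
      [0,1] "near" : N/S
      [1,3] S   <
        [1,2] "dog" : NP
        [2,3] "read" : S\NP
    [3,4] "no" : (S/(S\N))\N
  [4,6] S\N   >
    [4,5] "heard" : (S\N)/N
    [5,6] "cat" : N

[0,1] N/S  lex  "near"
[1,2] NP  lex  "dog"
[2,3] S\NP  lex  "read"
[1,3] S  <  k=2
[0,3] N  >  k=1
[3,4] (S/(S\N))\N  lex  "no"
[0,4] S/(S\N)  <  k=3
[4,5] (S\N)/N  lex  "heard"
[5,6] N  lex  "cat"
[4,6] S\N  >  k=5
[0,6] S  >  k=4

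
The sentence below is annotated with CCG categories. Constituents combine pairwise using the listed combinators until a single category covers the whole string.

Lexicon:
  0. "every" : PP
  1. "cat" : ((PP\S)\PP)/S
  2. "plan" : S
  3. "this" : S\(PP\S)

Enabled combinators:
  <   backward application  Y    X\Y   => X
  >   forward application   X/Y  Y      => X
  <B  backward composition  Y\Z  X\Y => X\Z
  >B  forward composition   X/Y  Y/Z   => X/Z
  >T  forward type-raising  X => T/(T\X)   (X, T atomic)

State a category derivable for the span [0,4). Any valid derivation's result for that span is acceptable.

S

[0,4] S   <
  [0,1] "every" : PP
  [1,4] S\PP   <B
    [1,3] (PP\S)\PP   >
      [1,2] "cat" : ((PP\S)\PP)/S
      [2,3] "plan" : S
    [3,4] "this" : S\(PP\S)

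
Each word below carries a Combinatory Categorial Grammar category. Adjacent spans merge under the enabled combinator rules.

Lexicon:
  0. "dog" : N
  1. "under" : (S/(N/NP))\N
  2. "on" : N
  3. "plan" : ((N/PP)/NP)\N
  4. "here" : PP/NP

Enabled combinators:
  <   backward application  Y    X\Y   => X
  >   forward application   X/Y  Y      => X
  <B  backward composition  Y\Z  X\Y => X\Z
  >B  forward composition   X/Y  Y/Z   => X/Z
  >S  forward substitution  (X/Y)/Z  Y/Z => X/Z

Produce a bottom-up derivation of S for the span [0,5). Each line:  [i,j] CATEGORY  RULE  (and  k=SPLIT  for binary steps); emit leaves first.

[0,1] N  lex  "dog"
[1,2] (S/(N/NP))\N  lex  "under"
[0,2] S/(N/NP)  <  k=1
[2,3] N  lex  "on"
[3,4] ((N/PP)/NP)\N  lex  "plan"
[2,4] (N/PP)/NP  <  k=3
[4,5] PP/NP  lex  "here"
[2,5] N/NP  >S  k=4
[0,5] S  >  k=2

[0,5] S   >
  [0,2] S/(N/NP)   <
    [0,1] "dog" : N
    [1,2] "under" : (S/(N/NP))\N
  [2,5] N/NP   >S
    [2,4] (N/PP)/NP   <
      [2,3] "on" : N
      [3,4] "plan" : ((N/PP)/NP)\N
    [4,5] "here" : PP/NP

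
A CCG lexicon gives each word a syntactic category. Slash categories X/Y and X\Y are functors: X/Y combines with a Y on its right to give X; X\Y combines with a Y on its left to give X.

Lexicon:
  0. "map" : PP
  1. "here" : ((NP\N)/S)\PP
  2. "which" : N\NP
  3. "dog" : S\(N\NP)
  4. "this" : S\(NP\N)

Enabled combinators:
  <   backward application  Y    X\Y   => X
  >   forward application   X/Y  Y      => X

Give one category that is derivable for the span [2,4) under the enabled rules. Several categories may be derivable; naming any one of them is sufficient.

[0,5] S   <
  [0,4] NP\N   >
    [0,2] (NP\N)/S   <
      [0,1] "map" : PP
      [1,2] "here" : ((NP\N)/S)\PP
    [2,4] S   <
      [2,3] "which" : N\NP
      [3,4] "dog" : S\(N\NP)
  [4,5] "this" : S\(NP\N)

S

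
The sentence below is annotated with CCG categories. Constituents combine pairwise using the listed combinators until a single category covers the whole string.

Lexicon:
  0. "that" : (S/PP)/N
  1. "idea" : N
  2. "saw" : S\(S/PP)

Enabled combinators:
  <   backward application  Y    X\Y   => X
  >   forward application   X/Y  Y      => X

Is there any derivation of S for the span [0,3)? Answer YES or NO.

[0,3] S   <
  [0,2] S/PP   >
    [0,1] "that" : (S/PP)/N
    [1,2] "idea" : N
  [2,3] "saw" : S\(S/PP)

YES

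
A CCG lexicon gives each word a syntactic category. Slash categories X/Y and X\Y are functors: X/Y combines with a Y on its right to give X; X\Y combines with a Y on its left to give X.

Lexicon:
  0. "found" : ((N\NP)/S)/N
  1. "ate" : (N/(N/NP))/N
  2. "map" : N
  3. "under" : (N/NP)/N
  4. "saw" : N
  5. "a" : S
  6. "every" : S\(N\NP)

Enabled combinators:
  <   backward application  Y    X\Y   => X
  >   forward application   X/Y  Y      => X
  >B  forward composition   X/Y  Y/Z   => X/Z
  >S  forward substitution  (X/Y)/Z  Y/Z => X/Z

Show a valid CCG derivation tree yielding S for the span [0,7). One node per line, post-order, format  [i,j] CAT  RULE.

[0,7] S   <
  [0,6] N\NP   >
    [0,5] (N\NP)/S   >
      [0,1] "found" : ((N\NP)/S)/N
      [1,5] N   >
        [1,3] N/(N/NP)   >
          [1,2] "ate" : (N/(N/NP))/N
          [2,3] "map" : N
        [3,5] N/NP   >
          [3,4] "under" : (N/NP)/N
          [4,5] "saw" : N
    [5,6] "a" : S
  [6,7] "every" : S\(N\NP)

[0,1] ((N\NP)/S)/N  lex  "found"
[1,2] (N/(N/NP))/N  lex  "ate"
[2,3] N  lex  "map"
[1,3] N/(N/NP)  >  k=2
[3,4] (N/NP)/N  lex  "under"
[4,5] N  lex  "saw"
[3,5] N/NP  >  k=4
[1,5] N  >  k=3
[0,5] (N\NP)/S  >  k=1
[5,6] S  lex  "a"
[0,6] N\NP  >  k=5
[6,7] S\(N\NP)  lex  "every"
[0,7] S  <  k=6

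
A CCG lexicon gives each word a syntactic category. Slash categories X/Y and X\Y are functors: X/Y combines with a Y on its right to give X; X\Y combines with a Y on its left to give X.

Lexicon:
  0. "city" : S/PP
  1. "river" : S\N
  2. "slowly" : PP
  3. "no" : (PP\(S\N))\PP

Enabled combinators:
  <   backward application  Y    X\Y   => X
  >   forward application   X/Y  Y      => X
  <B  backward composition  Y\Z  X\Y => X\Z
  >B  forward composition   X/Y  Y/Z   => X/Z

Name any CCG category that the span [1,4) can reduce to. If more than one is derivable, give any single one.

[0,4] S   >
  [0,1] "city" : S/PP
  [1,4] PP   <
    [1,2] "river" : S\N
    [2,4] PP\(S\N)   <
      [2,3] "slowly" : PP
      [3,4] "no" : (PP\(S\N))\PP

PP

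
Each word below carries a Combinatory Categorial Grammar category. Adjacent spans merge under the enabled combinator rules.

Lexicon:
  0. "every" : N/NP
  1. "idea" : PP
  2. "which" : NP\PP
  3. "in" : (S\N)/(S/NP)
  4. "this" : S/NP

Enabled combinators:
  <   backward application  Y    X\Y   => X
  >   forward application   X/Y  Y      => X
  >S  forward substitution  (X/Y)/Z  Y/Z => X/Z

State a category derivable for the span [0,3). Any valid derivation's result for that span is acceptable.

N

[0,5] S   <
  [0,3] N   >
    [0,1] "every" : N/NP
    [1,3] NP   <
      [1,2] "idea" : PP
      [2,3] "which" : NP\PP
  [3,5] S\N   >
    [3,4] "in" : (S\N)/(S/NP)
    [4,5] "this" : S/NP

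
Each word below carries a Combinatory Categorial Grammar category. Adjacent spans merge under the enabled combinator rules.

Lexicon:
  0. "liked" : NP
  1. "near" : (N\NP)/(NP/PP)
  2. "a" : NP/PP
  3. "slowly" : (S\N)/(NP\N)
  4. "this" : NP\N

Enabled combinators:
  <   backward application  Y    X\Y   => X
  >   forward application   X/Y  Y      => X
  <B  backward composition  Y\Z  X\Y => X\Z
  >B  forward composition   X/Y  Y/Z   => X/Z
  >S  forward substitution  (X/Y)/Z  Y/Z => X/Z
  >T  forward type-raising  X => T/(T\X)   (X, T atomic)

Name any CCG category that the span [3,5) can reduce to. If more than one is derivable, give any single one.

[0,5] S   <
  [0,1] "liked" : NP
  [1,5] S\NP   <B
    [1,3] N\NP   >
      [1,2] "near" : (N\NP)/(NP/PP)
      [2,3] "a" : NP/PP
    [3,5] S\N   >
      [3,4] "slowly" : (S\N)/(NP\N)
      [4,5] "this" : NP\N

S\N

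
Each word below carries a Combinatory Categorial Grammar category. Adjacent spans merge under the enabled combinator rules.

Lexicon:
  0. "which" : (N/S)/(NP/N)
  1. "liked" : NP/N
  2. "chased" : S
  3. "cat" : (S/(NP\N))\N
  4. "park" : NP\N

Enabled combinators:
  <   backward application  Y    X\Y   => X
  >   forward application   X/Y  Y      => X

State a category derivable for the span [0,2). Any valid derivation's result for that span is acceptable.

[0,5] S   >
  [0,4] S/(NP\N)   <
    [0,3] N   >
      [0,2] N/S   >
        [0,1] "which" : (N/S)/(NP/N)
        [1,2] "liked" : NP/N
      [2,3] "chased" : S
    [3,4] "cat" : (S/(NP\N))\N
  [4,5] "park" : NP\N

N/S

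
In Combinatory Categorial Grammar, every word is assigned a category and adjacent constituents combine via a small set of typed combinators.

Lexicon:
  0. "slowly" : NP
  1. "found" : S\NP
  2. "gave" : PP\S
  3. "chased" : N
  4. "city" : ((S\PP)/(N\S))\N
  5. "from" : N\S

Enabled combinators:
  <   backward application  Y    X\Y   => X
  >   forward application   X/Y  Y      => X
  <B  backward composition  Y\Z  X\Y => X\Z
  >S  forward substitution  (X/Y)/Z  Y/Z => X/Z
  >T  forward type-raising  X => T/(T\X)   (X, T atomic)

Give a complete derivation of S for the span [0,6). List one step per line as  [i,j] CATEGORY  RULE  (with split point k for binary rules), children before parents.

[0,1] NP  lex  "slowly"
[1,2] S\NP  lex  "found"
[2,3] PP\S  lex  "gave"
[3,4] N  lex  "chased"
[4,5] ((S\PP)/(N\S))\N  lex  "city"
[3,5] (S\PP)/(N\S)  <  k=4
[5,6] N\S  lex  "from"
[3,6] S\PP  >  k=5
[2,6] S\S  <B  k=3
[1,6] S\NP  <B  k=2
[0,6] S  <  k=1

[0,6] S   <
  [0,1] "slowly" : NP
  [1,6] S\NP   <B
    [1,2] "found" : S\NP
    [2,6] S\S   <B
      [2,3] "gave" : PP\S
      [3,6] S\PP   >
        [3,5] (S\PP)/(N\S)   <
          [3,4] "chased" : N
          [4,5] "city" : ((S\PP)/(N\S))\N
        [5,6] "from" : N\S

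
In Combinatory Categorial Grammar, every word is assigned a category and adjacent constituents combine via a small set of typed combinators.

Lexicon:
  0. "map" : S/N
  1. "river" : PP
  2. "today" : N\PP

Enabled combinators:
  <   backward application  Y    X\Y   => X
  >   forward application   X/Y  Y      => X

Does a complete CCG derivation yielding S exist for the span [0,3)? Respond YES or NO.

YES

[0,3] S   >
  [0,1] "map" : S/N
  [1,3] N   <
    [1,2] "river" : PP
    [2,3] "today" : N\PP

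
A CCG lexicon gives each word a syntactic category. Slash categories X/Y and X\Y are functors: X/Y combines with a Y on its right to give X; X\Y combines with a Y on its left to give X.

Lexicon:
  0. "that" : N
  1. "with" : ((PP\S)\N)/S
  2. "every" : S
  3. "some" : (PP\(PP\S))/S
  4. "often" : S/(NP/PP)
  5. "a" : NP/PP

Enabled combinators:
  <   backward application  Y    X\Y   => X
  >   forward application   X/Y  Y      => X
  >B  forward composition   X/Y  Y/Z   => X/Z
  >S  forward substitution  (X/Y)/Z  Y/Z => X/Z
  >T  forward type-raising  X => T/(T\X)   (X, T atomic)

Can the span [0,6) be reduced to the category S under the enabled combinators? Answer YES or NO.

N ((PP\S)\N)/S S (PP\(PP\S))/S S/(NP/PP) NP/PP
CKY chart[0,6] = {N/(N\PP), NP/(NP\PP), PP, PP/(PP\PP), S/(S\PP)}; S ∉ chart

NO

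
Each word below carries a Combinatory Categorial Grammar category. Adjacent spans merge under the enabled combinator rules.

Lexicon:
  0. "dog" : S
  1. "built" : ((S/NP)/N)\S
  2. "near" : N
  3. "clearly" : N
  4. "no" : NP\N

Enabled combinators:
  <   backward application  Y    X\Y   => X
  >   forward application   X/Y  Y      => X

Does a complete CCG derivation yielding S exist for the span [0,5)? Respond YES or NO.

[0,5] S   >
  [0,3] S/NP   >
    [0,2] (S/NP)/N   <
      [0,1] "dog" : S
      [1,2] "built" : ((S/NP)/N)\S
    [2,3] "near" : N
  [3,5] NP   <
    [3,4] "clearly" : N
    [4,5] "no" : NP\N

YES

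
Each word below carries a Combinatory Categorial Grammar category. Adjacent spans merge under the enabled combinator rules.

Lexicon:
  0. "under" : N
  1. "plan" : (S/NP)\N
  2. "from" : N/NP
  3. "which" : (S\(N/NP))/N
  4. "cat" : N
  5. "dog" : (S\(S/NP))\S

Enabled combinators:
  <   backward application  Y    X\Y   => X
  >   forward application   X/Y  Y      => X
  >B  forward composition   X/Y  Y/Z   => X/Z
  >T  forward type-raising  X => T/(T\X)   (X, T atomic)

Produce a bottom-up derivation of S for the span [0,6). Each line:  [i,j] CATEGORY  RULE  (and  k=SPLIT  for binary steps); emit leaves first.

[0,6] S   <
  [0,2] S/NP   <
    [0,1] "under" : N
    [1,2] "plan" : (S/NP)\N
  [2,6] S\(S/NP)   <
    [2,5] S   <
      [2,3] "from" : N/NP
      [3,5] S\(N/NP)   >
        [3,4] "which" : (S\(N/NP))/N
        [4,5] "cat" : N
    [5,6] "dog" : (S\(S/NP))\S

[0,1] N  lex  "under"
[1,2] (S/NP)\N  lex  "plan"
[0,2] S/NP  <  k=1
[2,3] N/NP  lex  "from"
[3,4] (S\(N/NP))/N  lex  "which"
[4,5] N  lex  "cat"
[3,5] S\(N/NP)  >  k=4
[2,5] S  <  k=3
[5,6] (S\(S/NP))\S  lex  "dog"
[2,6] S\(S/NP)  <  k=5
[0,6] S  <  k=2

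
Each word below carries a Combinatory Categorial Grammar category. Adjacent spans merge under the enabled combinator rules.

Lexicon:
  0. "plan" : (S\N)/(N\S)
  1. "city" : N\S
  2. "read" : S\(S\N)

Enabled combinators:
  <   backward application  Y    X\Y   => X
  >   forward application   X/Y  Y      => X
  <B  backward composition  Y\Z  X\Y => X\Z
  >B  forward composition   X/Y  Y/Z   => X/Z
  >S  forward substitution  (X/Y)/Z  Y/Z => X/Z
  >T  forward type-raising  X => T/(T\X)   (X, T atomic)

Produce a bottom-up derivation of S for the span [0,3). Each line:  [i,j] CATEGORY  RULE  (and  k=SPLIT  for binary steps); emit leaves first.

[0,3] S   <
  [0,2] S\N   >
    [0,1] "plan" : (S\N)/(N\S)
    [1,2] "city" : N\S
  [2,3] "read" : S\(S\N)

[0,1] (S\N)/(N\S)  lex  "plan"
[1,2] N\S  lex  "city"
[0,2] S\N  >  k=1
[2,3] S\(S\N)  lex  "read"
[0,3] S  <  k=2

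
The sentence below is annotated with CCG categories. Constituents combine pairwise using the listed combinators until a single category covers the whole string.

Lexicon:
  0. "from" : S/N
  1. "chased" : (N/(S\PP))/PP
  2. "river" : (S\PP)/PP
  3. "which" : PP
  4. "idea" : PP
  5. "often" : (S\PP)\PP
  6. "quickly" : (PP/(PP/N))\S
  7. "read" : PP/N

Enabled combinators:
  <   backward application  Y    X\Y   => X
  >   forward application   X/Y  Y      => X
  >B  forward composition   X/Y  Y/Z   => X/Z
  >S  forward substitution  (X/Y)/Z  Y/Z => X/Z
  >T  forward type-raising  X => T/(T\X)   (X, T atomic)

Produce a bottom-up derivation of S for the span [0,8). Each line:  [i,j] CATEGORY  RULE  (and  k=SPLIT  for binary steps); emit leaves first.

[0,8] S   >
  [0,3] S/PP   >B
    [0,1] "from" : S/N
    [1,3] N/PP   >S
      [1,2] "chased" : (N/(S\PP))/PP
      [2,3] "river" : (S\PP)/PP
  [3,8] PP   >
    [3,7] PP/(PP/N)   <
      [3,6] S   >
        [3,4] S/(S\PP)   >T
          [3,4] "which" : PP
        [4,6] S\PP   <
          [4,5] "idea" : PP
          [5,6] "often" : (S\PP)\PP
      [6,7] "quickly" : (PP/(PP/N))\S
    [7,8] "read" : PP/N

[0,1] S/N  lex  "from"
[1,2] (N/(S\PP))/PP  lex  "chased"
[2,3] (S\PP)/PP  lex  "river"
[1,3] N/PP  >S  k=2
[0,3] S/PP  >B  k=1
[3,4] PP  lex  "which"
[3,4] S/(S\PP)  >T
[4,5] PP  lex  "idea"
[5,6] (S\PP)\PP  lex  "often"
[4,6] S\PP  <  k=5
[3,6] S  >  k=4
[6,7] (PP/(PP/N))\S  lex  "quickly"
[3,7] PP/(PP/N)  <  k=6
[7,8] PP/N  lex  "read"
[3,8] PP  >  k=7
[0,8] S  >  k=3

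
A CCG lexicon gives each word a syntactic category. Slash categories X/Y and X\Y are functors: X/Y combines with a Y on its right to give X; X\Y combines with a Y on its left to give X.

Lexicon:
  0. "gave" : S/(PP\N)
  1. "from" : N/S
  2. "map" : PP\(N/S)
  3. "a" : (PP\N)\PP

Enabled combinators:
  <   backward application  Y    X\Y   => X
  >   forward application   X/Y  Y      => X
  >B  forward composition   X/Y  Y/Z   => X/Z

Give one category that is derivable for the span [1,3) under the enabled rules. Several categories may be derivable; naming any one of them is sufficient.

[0,4] S   >
  [0,1] "gave" : S/(PP\N)
  [1,4] PP\N   <
    [1,3] PP   <
      [1,2] "from" : N/S
      [2,3] "map" : PP\(N/S)
    [3,4] "a" : (PP\N)\PP

PP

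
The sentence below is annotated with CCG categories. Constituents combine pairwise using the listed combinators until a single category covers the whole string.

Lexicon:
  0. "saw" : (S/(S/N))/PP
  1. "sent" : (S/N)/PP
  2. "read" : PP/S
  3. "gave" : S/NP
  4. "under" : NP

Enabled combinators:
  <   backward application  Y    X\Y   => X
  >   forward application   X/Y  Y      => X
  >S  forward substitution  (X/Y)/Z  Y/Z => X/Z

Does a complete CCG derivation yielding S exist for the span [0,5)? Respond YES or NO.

YES

[0,5] S   >
  [0,2] S/PP   >S
    [0,1] "saw" : (S/(S/N))/PP
    [1,2] "sent" : (S/N)/PP
  [2,5] PP   >
    [2,3] "read" : PP/S
    [3,5] S   >
      [3,4] "gave" : S/NP
      [4,5] "under" : NP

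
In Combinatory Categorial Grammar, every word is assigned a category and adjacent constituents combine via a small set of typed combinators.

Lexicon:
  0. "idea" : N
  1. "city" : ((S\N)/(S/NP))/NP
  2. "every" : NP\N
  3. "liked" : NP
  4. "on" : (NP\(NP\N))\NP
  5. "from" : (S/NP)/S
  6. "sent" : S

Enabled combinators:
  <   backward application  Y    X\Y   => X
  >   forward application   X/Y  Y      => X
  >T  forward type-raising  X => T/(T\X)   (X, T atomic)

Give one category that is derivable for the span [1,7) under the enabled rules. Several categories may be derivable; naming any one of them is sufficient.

[0,7] S   <
  [0,1] "idea" : N
  [1,7] S\N   >
    [1,5] (S\N)/(S/NP)   >
      [1,2] "city" : ((S\N)/(S/NP))/NP
      [2,5] NP   <
        [2,3] "every" : NP\N
        [3,5] NP\(NP\N)   <
          [3,4] "liked" : NP
          [4,5] "on" : (NP\(NP\N))\NP
    [5,7] S/NP   >
      [5,6] "from" : (S/NP)/S
      [6,7] "sent" : S

S\N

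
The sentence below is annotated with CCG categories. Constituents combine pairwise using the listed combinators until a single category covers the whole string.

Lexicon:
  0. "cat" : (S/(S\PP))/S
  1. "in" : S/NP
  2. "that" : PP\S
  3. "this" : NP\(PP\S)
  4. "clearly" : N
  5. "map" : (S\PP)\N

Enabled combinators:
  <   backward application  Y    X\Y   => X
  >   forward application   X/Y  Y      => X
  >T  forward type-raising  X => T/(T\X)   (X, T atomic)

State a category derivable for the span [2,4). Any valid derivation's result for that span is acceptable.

[0,6] S   >
  [0,4] S/(S\PP)   >
    [0,1] "cat" : (S/(S\PP))/S
    [1,4] S   >
      [1,2] "in" : S/NP
      [2,4] NP   <
        [2,3] "that" : PP\S
        [3,4] "this" : NP\(PP\S)
  [4,6] S\PP   <
    [4,5] "clearly" : N
    [5,6] "map" : (S\PP)\N

NP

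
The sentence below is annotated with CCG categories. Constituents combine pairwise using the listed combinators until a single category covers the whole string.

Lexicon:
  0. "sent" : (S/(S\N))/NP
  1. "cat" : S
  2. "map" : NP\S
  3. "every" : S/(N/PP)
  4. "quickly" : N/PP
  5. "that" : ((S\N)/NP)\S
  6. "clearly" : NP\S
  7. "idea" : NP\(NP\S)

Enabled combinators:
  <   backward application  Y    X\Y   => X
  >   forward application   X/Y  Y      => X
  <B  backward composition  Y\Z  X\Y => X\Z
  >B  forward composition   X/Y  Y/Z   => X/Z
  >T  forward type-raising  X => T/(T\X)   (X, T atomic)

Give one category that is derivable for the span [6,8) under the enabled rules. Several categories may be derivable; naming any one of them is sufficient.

NP

[0,8] S   >
  [0,3] S/(S\N)   >
    [0,1] "sent" : (S/(S\N))/NP
    [1,3] NP   <
      [1,2] "cat" : S
      [2,3] "map" : NP\S
  [3,8] S\N   >
    [3,6] (S\N)/NP   <
      [3,5] S   >
        [3,4] "every" : S/(N/PP)
        [4,5] "quickly" : N/PP
      [5,6] "that" : ((S\N)/NP)\S
    [6,8] NP   <
      [6,7] "clearly" : NP\S
      [7,8] "idea" : NP\(NP\S)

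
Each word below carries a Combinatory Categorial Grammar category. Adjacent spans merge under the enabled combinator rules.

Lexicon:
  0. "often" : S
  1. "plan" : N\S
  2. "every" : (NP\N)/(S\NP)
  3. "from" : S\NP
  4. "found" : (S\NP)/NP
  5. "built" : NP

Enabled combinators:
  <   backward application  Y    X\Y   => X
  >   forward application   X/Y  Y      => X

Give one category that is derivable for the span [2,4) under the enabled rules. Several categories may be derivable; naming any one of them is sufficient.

NP\N

[0,6] S   <
  [0,4] NP   <
    [0,2] N   <
      [0,1] "often" : S
      [1,2] "plan" : N\S
    [2,4] NP\N   >
      [2,3] "every" : (NP\N)/(S\NP)
      [3,4] "from" : S\NP
  [4,6] S\NP   >
    [4,5] "found" : (S\NP)/NP
    [5,6] "built" : NP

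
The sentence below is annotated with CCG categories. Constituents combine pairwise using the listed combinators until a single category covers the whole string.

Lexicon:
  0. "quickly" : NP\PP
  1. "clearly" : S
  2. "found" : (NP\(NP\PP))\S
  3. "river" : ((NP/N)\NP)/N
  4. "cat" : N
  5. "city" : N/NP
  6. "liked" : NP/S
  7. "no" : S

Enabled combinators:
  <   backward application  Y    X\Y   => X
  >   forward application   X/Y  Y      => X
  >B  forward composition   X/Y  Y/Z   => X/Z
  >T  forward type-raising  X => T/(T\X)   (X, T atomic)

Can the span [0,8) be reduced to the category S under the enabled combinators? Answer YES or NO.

NO

NP\PP S (NP\(NP\PP))\S ((NP/N)\NP)/N N N/NP NP/S S
CKY chart[0,8] = {N/(N\NP), NP, NP/(NP\NP), NP/(N\N), NP/(S\S), PP/(PP\NP), S/(S\NP)}; S ∉ chart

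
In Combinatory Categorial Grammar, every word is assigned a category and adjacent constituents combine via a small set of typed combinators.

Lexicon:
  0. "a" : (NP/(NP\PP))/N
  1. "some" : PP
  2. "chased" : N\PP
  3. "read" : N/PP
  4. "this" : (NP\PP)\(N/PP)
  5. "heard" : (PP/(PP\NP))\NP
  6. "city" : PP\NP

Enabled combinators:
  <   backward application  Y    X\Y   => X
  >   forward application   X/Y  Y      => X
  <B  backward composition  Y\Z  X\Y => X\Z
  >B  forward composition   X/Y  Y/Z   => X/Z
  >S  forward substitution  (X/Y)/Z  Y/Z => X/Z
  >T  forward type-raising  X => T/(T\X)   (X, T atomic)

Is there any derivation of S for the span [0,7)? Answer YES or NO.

(NP/(NP\PP))/N PP N\PP N/PP (NP\PP)\(N/PP) (PP/(PP\NP))\NP PP\NP
CKY chart[0,7] = {N/(N\PP), NP/(NP\PP), PP, PP/(PP\PP), S/(S\PP)}; S ∉ chart

NO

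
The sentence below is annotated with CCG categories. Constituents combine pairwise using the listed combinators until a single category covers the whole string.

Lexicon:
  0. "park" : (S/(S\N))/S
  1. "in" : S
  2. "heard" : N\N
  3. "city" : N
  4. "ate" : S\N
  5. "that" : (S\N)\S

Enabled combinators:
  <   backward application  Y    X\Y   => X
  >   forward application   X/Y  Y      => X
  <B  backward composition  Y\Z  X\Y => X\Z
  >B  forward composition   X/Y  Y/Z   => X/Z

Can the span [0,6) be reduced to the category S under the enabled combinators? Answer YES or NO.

[0,6] S   >
  [0,2] S/(S\N)   >
    [0,1] "park" : (S/(S\N))/S
    [1,2] "in" : S
  [2,6] S\N   <B
    [2,3] "heard" : N\N
    [3,6] S\N   <
      [3,5] S   <
        [3,4] "city" : N
        [4,5] "ate" : S\N
      [5,6] "that" : (S\N)\S

YES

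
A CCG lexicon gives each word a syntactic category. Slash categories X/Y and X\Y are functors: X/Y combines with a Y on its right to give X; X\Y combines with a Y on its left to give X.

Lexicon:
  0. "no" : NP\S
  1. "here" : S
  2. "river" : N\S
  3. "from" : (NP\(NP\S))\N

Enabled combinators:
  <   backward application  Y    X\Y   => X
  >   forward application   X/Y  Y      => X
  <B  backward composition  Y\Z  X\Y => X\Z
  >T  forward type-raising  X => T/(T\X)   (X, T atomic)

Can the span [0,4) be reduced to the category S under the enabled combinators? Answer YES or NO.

NP\S S N\S (NP\(NP\S))\N
CKY chart[0,4] = {N/(N\NP), NP, NP/(NP\NP), PP/(PP\NP), S/(S\NP)}; S ∉ chart

NO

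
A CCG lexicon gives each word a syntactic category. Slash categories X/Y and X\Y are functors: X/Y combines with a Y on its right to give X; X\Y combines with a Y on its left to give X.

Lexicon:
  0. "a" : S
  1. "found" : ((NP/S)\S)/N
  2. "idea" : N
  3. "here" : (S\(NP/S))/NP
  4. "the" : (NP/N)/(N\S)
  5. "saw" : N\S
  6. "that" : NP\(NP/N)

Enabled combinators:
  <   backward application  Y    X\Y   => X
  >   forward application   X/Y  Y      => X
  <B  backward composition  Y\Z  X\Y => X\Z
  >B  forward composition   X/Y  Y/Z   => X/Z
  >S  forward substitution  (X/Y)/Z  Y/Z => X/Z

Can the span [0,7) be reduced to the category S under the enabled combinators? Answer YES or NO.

[0,7] S   <
  [0,3] NP/S   <
    [0,1] "a" : S
    [1,3] (NP/S)\S   >
      [1,2] "found" : ((NP/S)\S)/N
      [2,3] "idea" : N
  [3,7] S\(NP/S)   >
    [3,4] "here" : (S\(NP/S))/NP
    [4,7] NP   <
      [4,6] NP/N   >
        [4,5] "the" : (NP/N)/(N\S)
        [5,6] "saw" : N\S
      [6,7] "that" : NP\(NP/N)

YES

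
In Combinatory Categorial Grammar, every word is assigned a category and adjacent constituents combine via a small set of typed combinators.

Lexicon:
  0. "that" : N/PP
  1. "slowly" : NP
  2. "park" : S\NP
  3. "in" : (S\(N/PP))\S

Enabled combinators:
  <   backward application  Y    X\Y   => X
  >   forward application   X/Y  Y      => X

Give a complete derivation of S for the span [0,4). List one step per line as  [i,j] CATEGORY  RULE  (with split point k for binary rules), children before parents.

[0,1] N/PP  lex  "that"
[1,2] NP  lex  "slowly"
[2,3] S\NP  lex  "park"
[1,3] S  <  k=2
[3,4] (S\(N/PP))\S  lex  "in"
[1,4] S\(N/PP)  <  k=3
[0,4] S  <  k=1

[0,4] S   <
  [0,1] "that" : N/PP
  [1,4] S\(N/PP)   <
    [1,3] S   <
      [1,2] "slowly" : NP
      [2,3] "park" : S\NP
    [3,4] "in" : (S\(N/PP))\S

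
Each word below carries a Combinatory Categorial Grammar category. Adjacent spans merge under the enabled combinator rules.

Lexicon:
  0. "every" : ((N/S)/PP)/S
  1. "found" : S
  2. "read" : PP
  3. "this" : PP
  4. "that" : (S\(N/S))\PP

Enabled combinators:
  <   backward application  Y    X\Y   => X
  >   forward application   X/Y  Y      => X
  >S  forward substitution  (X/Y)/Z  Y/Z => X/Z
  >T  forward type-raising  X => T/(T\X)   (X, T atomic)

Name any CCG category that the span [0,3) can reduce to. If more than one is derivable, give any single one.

[0,5] S   <
  [0,3] N/S   >
    [0,2] (N/S)/PP   >
      [0,1] "every" : ((N/S)/PP)/S
      [1,2] "found" : S
    [2,3] "read" : PP
  [3,5] S\(N/S)   <
    [3,4] "this" : PP
    [4,5] "that" : (S\(N/S))\PP

N/S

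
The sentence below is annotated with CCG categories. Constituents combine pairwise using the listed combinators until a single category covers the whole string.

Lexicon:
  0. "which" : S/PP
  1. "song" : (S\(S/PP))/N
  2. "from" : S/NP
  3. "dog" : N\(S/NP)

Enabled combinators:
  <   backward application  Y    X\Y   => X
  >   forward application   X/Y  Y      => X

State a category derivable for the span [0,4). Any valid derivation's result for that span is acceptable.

[0,4] S   <
  [0,1] "which" : S/PP
  [1,4] S\(S/PP)   >
    [1,2] "song" : (S\(S/PP))/N
    [2,4] N   <
      [2,3] "from" : S/NP
      [3,4] "dog" : N\(S/NP)

S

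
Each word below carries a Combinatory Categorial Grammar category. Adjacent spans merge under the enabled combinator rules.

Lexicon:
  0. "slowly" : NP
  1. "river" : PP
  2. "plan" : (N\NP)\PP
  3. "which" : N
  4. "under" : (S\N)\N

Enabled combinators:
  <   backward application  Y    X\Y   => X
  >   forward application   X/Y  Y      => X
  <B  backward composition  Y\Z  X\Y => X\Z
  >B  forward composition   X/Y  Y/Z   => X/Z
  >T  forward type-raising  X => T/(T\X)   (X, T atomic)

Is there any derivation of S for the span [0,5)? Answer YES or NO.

[0,5] S   <
  [0,3] N   <
    [0,1] "slowly" : NP
    [1,3] N\NP   <
      [1,2] "river" : PP
      [2,3] "plan" : (N\NP)\PP
  [3,5] S\N   <
    [3,4] "which" : N
    [4,5] "under" : (S\N)\N

YES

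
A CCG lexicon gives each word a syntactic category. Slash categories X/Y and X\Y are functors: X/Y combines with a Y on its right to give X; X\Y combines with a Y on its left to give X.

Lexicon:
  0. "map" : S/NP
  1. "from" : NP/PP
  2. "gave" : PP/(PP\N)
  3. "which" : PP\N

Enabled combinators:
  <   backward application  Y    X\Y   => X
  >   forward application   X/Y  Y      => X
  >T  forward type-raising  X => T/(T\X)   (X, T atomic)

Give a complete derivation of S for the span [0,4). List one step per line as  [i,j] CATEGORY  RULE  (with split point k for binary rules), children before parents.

[0,4] S   >
  [0,1] "map" : S/NP
  [1,4] NP   >
    [1,2] "from" : NP/PP
    [2,4] PP   >
      [2,3] "gave" : PP/(PP\N)
      [3,4] "which" : PP\N

[0,1] S/NP  lex  "map"
[1,2] NP/PP  lex  "from"
[2,3] PP/(PP\N)  lex  "gave"
[3,4] PP\N  lex  "which"
[2,4] PP  >  k=3
[1,4] NP  >  k=2
[0,4] S  >  k=1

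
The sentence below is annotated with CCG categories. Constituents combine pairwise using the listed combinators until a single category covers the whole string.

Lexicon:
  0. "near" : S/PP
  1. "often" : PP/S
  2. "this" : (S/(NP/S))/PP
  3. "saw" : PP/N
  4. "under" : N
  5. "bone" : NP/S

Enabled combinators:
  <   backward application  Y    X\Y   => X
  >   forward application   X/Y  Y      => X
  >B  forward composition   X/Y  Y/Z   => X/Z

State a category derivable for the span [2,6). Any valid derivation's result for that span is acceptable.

S

[0,6] S   >
  [0,1] "near" : S/PP
  [1,6] PP   >
    [1,2] "often" : PP/S
    [2,6] S   >
      [2,5] S/(NP/S)   >
        [2,3] "this" : (S/(NP/S))/PP
        [3,5] PP   >
          [3,4] "saw" : PP/N
          [4,5] "under" : N
      [5,6] "bone" : NP/S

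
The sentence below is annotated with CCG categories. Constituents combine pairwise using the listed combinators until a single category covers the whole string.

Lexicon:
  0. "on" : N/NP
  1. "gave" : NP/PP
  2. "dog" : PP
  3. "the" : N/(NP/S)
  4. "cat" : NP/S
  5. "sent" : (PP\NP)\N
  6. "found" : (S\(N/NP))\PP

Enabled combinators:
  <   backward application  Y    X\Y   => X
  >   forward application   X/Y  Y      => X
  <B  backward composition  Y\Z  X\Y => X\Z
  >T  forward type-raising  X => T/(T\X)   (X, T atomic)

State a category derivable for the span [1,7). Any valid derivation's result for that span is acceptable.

S\(N/NP)

[0,7] S   <
  [0,1] "on" : N/NP
  [1,7] S\(N/NP)   <
    [1,6] PP   <
      [1,3] NP   >
        [1,2] "gave" : NP/PP
        [2,3] "dog" : PP
      [3,6] PP\NP   <
        [3,5] N   >
          [3,4] "the" : N/(NP/S)
          [4,5] "cat" : NP/S
        [5,6] "sent" : (PP\NP)\N
    [6,7] "found" : (S\(N/NP))\PP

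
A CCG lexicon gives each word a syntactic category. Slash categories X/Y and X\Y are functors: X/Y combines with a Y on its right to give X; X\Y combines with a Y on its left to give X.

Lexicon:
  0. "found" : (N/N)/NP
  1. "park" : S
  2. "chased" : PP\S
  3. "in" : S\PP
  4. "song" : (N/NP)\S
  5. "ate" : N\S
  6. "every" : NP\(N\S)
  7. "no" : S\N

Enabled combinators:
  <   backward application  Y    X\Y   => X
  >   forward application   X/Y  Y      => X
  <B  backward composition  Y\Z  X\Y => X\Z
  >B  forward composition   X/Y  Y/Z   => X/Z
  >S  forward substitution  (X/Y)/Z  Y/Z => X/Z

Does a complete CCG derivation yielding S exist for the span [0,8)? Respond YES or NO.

YES

[0,8] S   <
  [0,7] N   >
    [0,5] N/NP   >S
      [0,1] "found" : (N/N)/NP
      [1,5] N/NP   <
        [1,4] S   <
          [1,3] PP   <
            [1,2] "park" : S
            [2,3] "chased" : PP\S
          [3,4] "in" : S\PP
        [4,5] "song" : (N/NP)\S
    [5,7] NP   <
      [5,6] "ate" : N\S
      [6,7] "every" : NP\(N\S)
  [7,8] "no" : S\N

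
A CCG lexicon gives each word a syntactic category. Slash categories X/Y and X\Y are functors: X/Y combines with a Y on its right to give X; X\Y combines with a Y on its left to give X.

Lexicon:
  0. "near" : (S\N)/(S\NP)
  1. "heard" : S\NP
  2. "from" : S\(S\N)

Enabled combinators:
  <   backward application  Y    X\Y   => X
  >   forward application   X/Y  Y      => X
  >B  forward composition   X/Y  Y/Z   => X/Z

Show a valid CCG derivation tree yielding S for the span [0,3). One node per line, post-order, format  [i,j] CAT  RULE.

[0,3] S   <
  [0,2] S\N   >
    [0,1] "near" : (S\N)/(S\NP)
    [1,2] "heard" : S\NP
  [2,3] "from" : S\(S\N)

[0,1] (S\N)/(S\NP)  lex  "near"
[1,2] S\NP  lex  "heard"
[0,2] S\N  >  k=1
[2,3] S\(S\N)  lex  "from"
[0,3] S  <  k=2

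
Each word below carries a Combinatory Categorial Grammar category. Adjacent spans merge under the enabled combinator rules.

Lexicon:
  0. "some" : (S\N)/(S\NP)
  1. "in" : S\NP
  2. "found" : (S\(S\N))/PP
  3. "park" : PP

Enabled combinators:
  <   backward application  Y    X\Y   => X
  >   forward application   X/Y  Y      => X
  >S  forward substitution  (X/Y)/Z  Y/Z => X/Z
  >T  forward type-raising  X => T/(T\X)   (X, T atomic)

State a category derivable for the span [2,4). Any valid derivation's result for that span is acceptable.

[0,4] S   <
  [0,2] S\N   >
    [0,1] "some" : (S\N)/(S\NP)
    [1,2] "in" : S\NP
  [2,4] S\(S\N)   >
    [2,3] "found" : (S\(S\N))/PP
    [3,4] "park" : PP

S\(S\N)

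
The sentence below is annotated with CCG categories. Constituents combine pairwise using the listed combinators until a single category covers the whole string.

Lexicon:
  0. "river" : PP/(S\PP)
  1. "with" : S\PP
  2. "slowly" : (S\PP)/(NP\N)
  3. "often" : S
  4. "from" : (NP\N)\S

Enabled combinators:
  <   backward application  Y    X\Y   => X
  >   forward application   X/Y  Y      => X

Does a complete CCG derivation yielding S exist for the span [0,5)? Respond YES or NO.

[0,5] S   <
  [0,2] PP   >
    [0,1] "river" : PP/(S\PP)
    [1,2] "with" : S\PP
  [2,5] S\PP   >
    [2,3] "slowly" : (S\PP)/(NP\N)
    [3,5] NP\N   <
      [3,4] "often" : S
      [4,5] "from" : (NP\N)\S

YES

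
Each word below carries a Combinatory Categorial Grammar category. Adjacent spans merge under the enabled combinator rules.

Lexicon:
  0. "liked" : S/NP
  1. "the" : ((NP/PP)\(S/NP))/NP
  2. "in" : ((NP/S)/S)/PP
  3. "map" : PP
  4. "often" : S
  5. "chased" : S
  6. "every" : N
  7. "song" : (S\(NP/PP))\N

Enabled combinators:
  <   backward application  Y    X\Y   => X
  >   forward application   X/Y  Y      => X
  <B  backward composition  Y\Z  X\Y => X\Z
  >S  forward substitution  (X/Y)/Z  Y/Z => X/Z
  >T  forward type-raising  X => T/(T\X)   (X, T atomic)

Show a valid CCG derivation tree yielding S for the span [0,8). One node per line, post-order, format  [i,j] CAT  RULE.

[0,8] S   <
  [0,6] NP/PP   <
    [0,1] "liked" : S/NP
    [1,6] (NP/PP)\(S/NP)   >
      [1,2] "the" : ((NP/PP)\(S/NP))/NP
      [2,6] NP   >
        [2,5] NP/S   >
          [2,4] (NP/S)/S   >
            [2,3] "in" : ((NP/S)/S)/PP
            [3,4] "map" : PP
          [4,5] "often" : S
        [5,6] "chased" : S
  [6,8] S\(NP/PP)   <
    [6,7] "every" : N
    [7,8] "song" : (S\(NP/PP))\N

[0,1] S/NP  lex  "liked"
[1,2] ((NP/PP)\(S/NP))/NP  lex  "the"
[2,3] ((NP/S)/S)/PP  lex  "in"
[3,4] PP  lex  "map"
[2,4] (NP/S)/S  >  k=3
[4,5] S  lex  "often"
[2,5] NP/S  >  k=4
[5,6] S  lex  "chased"
[2,6] NP  >  k=5
[1,6] (NP/PP)\(S/NP)  >  k=2
[0,6] NP/PP  <  k=1
[6,7] N  lex  "every"
[7,8] (S\(NP/PP))\N  lex  "song"
[6,8] S\(NP/PP)  <  k=7
[0,8] S  <  k=6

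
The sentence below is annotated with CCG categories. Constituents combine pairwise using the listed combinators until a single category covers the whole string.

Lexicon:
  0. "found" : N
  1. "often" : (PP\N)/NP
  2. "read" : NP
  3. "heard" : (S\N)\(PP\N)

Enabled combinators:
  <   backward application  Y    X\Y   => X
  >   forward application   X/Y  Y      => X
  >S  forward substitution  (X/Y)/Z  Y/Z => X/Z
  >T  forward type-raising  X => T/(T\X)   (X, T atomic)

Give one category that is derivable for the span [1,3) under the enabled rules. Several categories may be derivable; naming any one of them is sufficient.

[0,4] S   <
  [0,1] "found" : N
  [1,4] S\N   <
    [1,3] PP\N   >
      [1,2] "often" : (PP\N)/NP
      [2,3] "read" : NP
    [3,4] "heard" : (S\N)\(PP\N)

PP\N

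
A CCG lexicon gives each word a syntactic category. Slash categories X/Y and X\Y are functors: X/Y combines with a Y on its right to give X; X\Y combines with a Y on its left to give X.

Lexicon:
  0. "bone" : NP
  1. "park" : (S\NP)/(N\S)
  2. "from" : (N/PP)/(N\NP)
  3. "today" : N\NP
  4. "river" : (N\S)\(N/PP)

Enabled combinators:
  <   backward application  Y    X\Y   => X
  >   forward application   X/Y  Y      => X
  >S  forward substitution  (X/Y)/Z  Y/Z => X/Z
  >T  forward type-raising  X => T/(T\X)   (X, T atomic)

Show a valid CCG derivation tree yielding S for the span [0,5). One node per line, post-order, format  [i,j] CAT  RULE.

[0,1] NP  lex  "bone"
[1,2] (S\NP)/(N\S)  lex  "park"
[2,3] (N/PP)/(N\NP)  lex  "from"
[3,4] N\NP  lex  "today"
[2,4] N/PP  >  k=3
[4,5] (N\S)\(N/PP)  lex  "river"
[2,5] N\S  <  k=4
[1,5] S\NP  >  k=2
[0,5] S  <  k=1

[0,5] S   <
  [0,1] "bone" : NP
  [1,5] S\NP   >
    [1,2] "park" : (S\NP)/(N\S)
    [2,5] N\S   <
      [2,4] N/PP   >
        [2,3] "from" : (N/PP)/(N\NP)
        [3,4] "today" : N\NP
      [4,5] "river" : (N\S)\(N/PP)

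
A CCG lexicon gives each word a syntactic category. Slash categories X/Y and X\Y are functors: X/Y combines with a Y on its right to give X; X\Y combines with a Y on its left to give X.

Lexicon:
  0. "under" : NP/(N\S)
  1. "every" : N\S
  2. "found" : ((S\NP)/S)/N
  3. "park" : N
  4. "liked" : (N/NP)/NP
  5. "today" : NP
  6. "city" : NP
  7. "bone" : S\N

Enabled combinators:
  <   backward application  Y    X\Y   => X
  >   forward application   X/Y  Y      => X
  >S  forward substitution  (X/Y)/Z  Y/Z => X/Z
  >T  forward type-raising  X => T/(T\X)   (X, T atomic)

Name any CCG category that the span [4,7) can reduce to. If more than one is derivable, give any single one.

N

[0,8] S   <
  [0,2] NP   >
    [0,1] "under" : NP/(N\S)
    [1,2] "every" : N\S
  [2,8] S\NP   >
    [2,4] (S\NP)/S   >
      [2,3] "found" : ((S\NP)/S)/N
      [3,4] "park" : N
    [4,8] S   <
      [4,7] N   >
        [4,6] N/NP   >
          [4,5] "liked" : (N/NP)/NP
          [5,6] "today" : NP
        [6,7] "city" : NP
      [7,8] "bone" : S\N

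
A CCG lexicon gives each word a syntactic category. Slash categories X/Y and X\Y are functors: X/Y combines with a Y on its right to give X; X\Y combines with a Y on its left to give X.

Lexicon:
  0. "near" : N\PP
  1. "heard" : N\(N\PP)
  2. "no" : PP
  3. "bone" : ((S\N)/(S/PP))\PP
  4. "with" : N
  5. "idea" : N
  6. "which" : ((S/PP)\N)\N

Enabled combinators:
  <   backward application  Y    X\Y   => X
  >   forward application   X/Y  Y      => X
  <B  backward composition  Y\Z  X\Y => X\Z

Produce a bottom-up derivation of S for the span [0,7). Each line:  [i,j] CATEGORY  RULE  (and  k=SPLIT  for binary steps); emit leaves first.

[0,7] S   <
  [0,2] N   <
    [0,1] "near" : N\PP
    [1,2] "heard" : N\(N\PP)
  [2,7] S\N   >
    [2,4] (S\N)/(S/PP)   <
      [2,3] "no" : PP
      [3,4] "bone" : ((S\N)/(S/PP))\PP
    [4,7] S/PP   <
      [4,5] "with" : N
      [5,7] (S/PP)\N   <
        [5,6] "idea" : N
        [6,7] "which" : ((S/PP)\N)\N

[0,1] N\PP  lex  "near"
[1,2] N\(N\PP)  lex  "heard"
[0,2] N  <  k=1
[2,3] PP  lex  "no"
[3,4] ((S\N)/(S/PP))\PP  lex  "bone"
[2,4] (S\N)/(S/PP)  <  k=3
[4,5] N  lex  "with"
[5,6] N  lex  "idea"
[6,7] ((S/PP)\N)\N  lex  "which"
[5,7] (S/PP)\N  <  k=6
[4,7] S/PP  <  k=5
[2,7] S\N  >  k=4
[0,7] S  <  k=2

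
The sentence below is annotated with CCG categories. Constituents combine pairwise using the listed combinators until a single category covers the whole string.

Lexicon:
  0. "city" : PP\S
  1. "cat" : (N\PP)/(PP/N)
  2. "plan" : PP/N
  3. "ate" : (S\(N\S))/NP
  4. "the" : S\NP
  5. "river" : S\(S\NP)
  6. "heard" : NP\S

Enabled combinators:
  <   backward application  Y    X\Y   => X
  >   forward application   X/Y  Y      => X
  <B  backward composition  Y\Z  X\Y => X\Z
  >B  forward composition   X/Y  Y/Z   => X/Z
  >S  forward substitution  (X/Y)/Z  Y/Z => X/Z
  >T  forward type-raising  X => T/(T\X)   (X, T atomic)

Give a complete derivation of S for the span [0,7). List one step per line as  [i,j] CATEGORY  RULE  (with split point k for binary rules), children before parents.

[0,7] S   <
  [0,3] N\S   <B
    [0,1] "city" : PP\S
    [1,3] N\PP   >
      [1,2] "cat" : (N\PP)/(PP/N)
      [2,3] "plan" : PP/N
  [3,7] S\(N\S)   >
    [3,4] "ate" : (S\(N\S))/NP
    [4,7] NP   <
      [4,6] S   <
        [4,5] "the" : S\NP
        [5,6] "river" : S\(S\NP)
      [6,7] "heard" : NP\S

[0,1] PP\S  lex  "city"
[1,2] (N\PP)/(PP/N)  lex  "cat"
[2,3] PP/N  lex  "plan"
[1,3] N\PP  >  k=2
[0,3] N\S  <B  k=1
[3,4] (S\(N\S))/NP  lex  "ate"
[4,5] S\NP  lex  "the"
[5,6] S\(S\NP)  lex  "river"
[4,6] S  <  k=5
[6,7] NP\S  lex  "heard"
[4,7] NP  <  k=6
[3,7] S\(N\S)  >  k=4
[0,7] S  <  k=3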